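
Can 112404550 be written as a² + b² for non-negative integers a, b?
Not possible

Factorization: 112404550 = 2 × 5^2 × 131^3
By Fermat: n is sum of two squares iff every prime p ≡ 3 (mod 4) appears to even power.
Prime(s) ≡ 3 (mod 4) with odd exponent: [(131, 3)]
Therefore 112404550 cannot be expressed as a² + b².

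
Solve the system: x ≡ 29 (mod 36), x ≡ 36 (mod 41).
569

Using Chinese Remainder Theorem:
M = 36 × 41 = 1476
M1 = 41, M2 = 36
y1 = 41^(-1) mod 36 = 29
y2 = 36^(-1) mod 41 = 8
x = (29×41×29 + 36×36×8) mod 1476 = 569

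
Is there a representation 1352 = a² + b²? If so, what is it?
14² + 34² (a=14, b=34)

Factorization: 1352 = 2^3 × 13^2
By Fermat: n is sum of two squares iff every prime p ≡ 3 (mod 4) appears to even power.
All primes ≡ 3 (mod 4) appear to even power.
Search a = 0, 1, 2, … for 1352 - a² a perfect square: first hit at a = 14: 1352 - 196 = 1156 = 34².
1352 = 14² + 34² = 196 + 1156 ✓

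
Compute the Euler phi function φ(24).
8

24 = 2^3 × 3
φ(n) = n × ∏(1 - 1/p) for each prime p dividing n
φ(24) = 24 × (1 - 1/2) × (1 - 1/3) = 8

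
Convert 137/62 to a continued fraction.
[2; 4, 1, 3, 3]

Euclidean algorithm steps:
137 = 2 × 62 + 13
62 = 4 × 13 + 10
13 = 1 × 10 + 3
10 = 3 × 3 + 1
3 = 3 × 1 + 0
Continued fraction: [2; 4, 1, 3, 3]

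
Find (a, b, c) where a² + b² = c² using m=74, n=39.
(3955, 5772, 6997)

Euclid's formula: a = m² - n², b = 2mn, c = m² + n²
m = 74, n = 39
a = 74² - 39² = 5476 - 1521 = 3955
b = 2 × 74 × 39 = 5772
c = 74² + 39² = 5476 + 1521 = 6997
Verification: 3955² + 5772² = 15642025 + 33315984 = 48958009 = 6997² ✓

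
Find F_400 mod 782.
343

Matrix identity: Q^n = [[F_(n+1), F_n], [F_n, F_(n-1)]] with Q = [[1,1],[1,0]].
n = 400 = 110010000₂. Square-and-multiply, entries mod 782:
Q^1 = [[1,1],[1,0]]
Q^3 = (Q^1)²·Q = [[3,2],[2,1]]
Q^6 = (Q^3)² = [[13,8],[8,5]]
Q^12 = (Q^6)² = [[233,144],[144,89]]
Q^25 = (Q^12)²·Q = [[183,735],[735,230]]
Q^50 = (Q^25)² = [[508,139],[139,369]]
Q^100 = (Q^50)² = [[557,693],[693,646]]
Q^200 = (Q^100)² = [[678,67],[67,611]]
Q^400 = (Q^200)² = [[447,343],[343,104]]
F_400 mod 782 = Q^400[0][1] = 343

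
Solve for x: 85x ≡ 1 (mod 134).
41

gcd(85, 134) = 1, so the inverse exists.
Extended Euclidean algorithm on (134, 85):
134 = 1 × 85 + 49  ⟹  49 = (1)·134 + (-1)·85
85 = 1 × 49 + 36  ⟹  36 = (-1)·134 + (2)·85
49 = 1 × 36 + 13  ⟹  13 = (2)·134 + (-3)·85
36 = 2 × 13 + 10  ⟹  10 = (-5)·134 + (8)·85
13 = 1 × 10 + 3  ⟹  3 = (7)·134 + (-11)·85
10 = 3 × 3 + 1  ⟹  1 = (-26)·134 + (41)·85
So (41)·85 ≡ 1 (mod 134), i.e. 85^(-1) ≡ 41 (mod 134).
Check: 85 × 41 = 3485 ≡ 1 (mod 134)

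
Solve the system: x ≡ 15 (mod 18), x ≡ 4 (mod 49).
249

Using Chinese Remainder Theorem:
M = 18 × 49 = 882
M1 = 49, M2 = 18
y1 = 49^(-1) mod 18 = 7
y2 = 18^(-1) mod 49 = 30
x = (15×49×7 + 4×18×30) mod 882 = 249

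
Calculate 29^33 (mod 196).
141

Repeated squaring. Binary of 33 = 100001.
29^1 ≡ 29 (mod 196); 29^2 ≡ 57 (mod 196); 29^4 ≡ 113 (mod 196); 29^8 ≡ 29 (mod 196); 29^16 ≡ 57 (mod 196); 29^32 ≡ 113 (mod 196)
29^33 = 29^1 × 29^32 ≡ 141 (mod 196)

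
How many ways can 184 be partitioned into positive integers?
980462880430

p(n) counts ways to write n as a sum of positive integers (order ignored).
Euler's pentagonal recurrence: p(k) = p(k-1) + p(k-2) - p(k-5) - p(k-7) + p(k-12) + p(k-15) - ... (offsets j(3j∓1)/2, signs ++--, p(0)=1, p(<0)=0).
DP table for k = 0..183: p(0)=1, p(1)=1, p(2)=2, p(3)=3, p(4)=5, p(5)=7, p(6)=11, p(7)=15, p(8)=22, p(9)=30, p(10)=42, p(11)=56, p(12)=77, p(13)=101, p(14)=135, p(15)=176, p(16)=231, p(17)=297, p(18)=385, p(19)=490, p(20)=627, p(21)=792, p(22)=1002, p(23)=1255, p(24)=1575, p(25)=1958, p(26)=2436, p(27)=3010, p(28)=3718, p(29)=4565, p(30)=5604, p(31)=6842, p(32)=8349, p(33)=10143, p(34)=12310, p(35)=14883, p(36)=17977, p(37)=21637, p(38)=26015, p(39)=31185, p(40)=37338, p(41)=44583, p(42)=53174, p(43)=63261, p(44)=75175, p(45)=89134, p(46)=105558, p(47)=124754, p(48)=147273, p(49)=173525, p(50)=204226, p(51)=239943, p(52)=281589, p(53)=329931, p(54)=386155, p(55)=451276, p(56)=526823, p(57)=614154, p(58)=715220, p(59)=831820, p(60)=966467, p(61)=1121505, p(62)=1300156, p(63)=1505499, p(64)=1741630, p(65)=2012558, p(66)=2323520, p(67)=2679689, p(68)=3087735, p(69)=3554345, p(70)=4087968, p(71)=4697205, p(72)=5392783, p(73)=6185689, p(74)=7089500, p(75)=8118264, p(76)=9289091, p(77)=10619863, p(78)=12132164, p(79)=13848650, p(80)=15796476, p(81)=18004327, p(82)=20506255, p(83)=23338469, p(84)=26543660, p(85)=30167357, p(86)=34262962, p(87)=38887673, p(88)=44108109, p(89)=49995925, p(90)=56634173, p(91)=64112359, p(92)=72533807, p(93)=82010177, p(94)=92669720, p(95)=104651419, p(96)=118114304, p(97)=133230930, p(98)=150198136, p(99)=169229875, p(100)=190569292, p(101)=214481126, p(102)=241265379, p(103)=271248950, p(104)=304801365, p(105)=342325709, p(106)=384276336, p(107)=431149389, p(108)=483502844, p(109)=541946240, p(110)=607163746, p(111)=679903203, p(112)=761002156, p(113)=851376628, p(114)=952050665, p(115)=1064144451, p(116)=1188908248, p(117)=1327710076, p(118)=1482074143, p(119)=1653668665, p(120)=1844349560, p(121)=2056148051, p(122)=2291320912, p(123)=2552338241, p(124)=2841940500, p(125)=3163127352, p(126)=3519222692, p(127)=3913864295, p(128)=4351078600, p(129)=4835271870, p(130)=5371315400, p(131)=5964539504, p(132)=6620830889, p(133)=7346629512, p(134)=8149040695, p(135)=9035836076, p(136)=10015581680, p(137)=11097645016, p(138)=12292341831, p(139)=13610949895, p(140)=15065878135, p(141)=16670689208, p(142)=18440293320, p(143)=20390982757, p(144)=22540654445, p(145)=24908858009, p(146)=27517052599, p(147)=30388671978, p(148)=33549419497, p(149)=37027355200, p(150)=40853235313, p(151)=45060624582, p(152)=49686288421, p(153)=54770336324, p(154)=60356673280, p(155)=66493182097, p(156)=73232243759, p(157)=80630964769, p(158)=88751778802, p(159)=97662728555, p(160)=107438159466, p(161)=118159068427, p(162)=129913904637, p(163)=142798995930, p(164)=156919475295, p(165)=172389800255, p(166)=189334822579, p(167)=207890420102, p(168)=228204732751, p(169)=250438925115, p(170)=274768617130, p(171)=301384802048, p(172)=330495499613, p(173)=362326859895, p(174)=397125074750, p(175)=435157697830, p(176)=476715857290, p(177)=522115831195, p(178)=571701605655, p(179)=625846753120, p(180)=684957390936, p(181)=749474411781, p(182)=819876908323, p(183)=896684817527.
Final step: p(184) = p(183) + p(182) - p(179) - p(177) + p(172) + p(169) - p(162) - p(158) + p(149) + p(144) - p(133) - p(127) + p(114) + p(107) - p(92) - p(84) + p(67) + p(58) - p(39) - p(29) + p(8)
= 896684817527 + 819876908323 - 625846753120 - 522115831195 + 330495499613 + 250438925115 - 129913904637 - 88751778802 + 37027355200 + 22540654445 - 7346629512 - 3913864295 + 952050665 + 431149389 - 72533807 - 26543660 + 2679689 + 715220 - 31185 - 4565 + 22
= 980462880430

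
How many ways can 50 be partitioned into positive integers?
204226

p(n) counts ways to write n as a sum of positive integers (order ignored).
Euler's pentagonal recurrence: p(k) = p(k-1) + p(k-2) - p(k-5) - p(k-7) + p(k-12) + p(k-15) - ... (offsets j(3j∓1)/2, signs ++--, p(0)=1, p(<0)=0).
DP table for k = 0..49: p(0)=1, p(1)=1, p(2)=2, p(3)=3, p(4)=5, p(5)=7, p(6)=11, p(7)=15, p(8)=22, p(9)=30, p(10)=42, p(11)=56, p(12)=77, p(13)=101, p(14)=135, p(15)=176, p(16)=231, p(17)=297, p(18)=385, p(19)=490, p(20)=627, p(21)=792, p(22)=1002, p(23)=1255, p(24)=1575, p(25)=1958, p(26)=2436, p(27)=3010, p(28)=3718, p(29)=4565, p(30)=5604, p(31)=6842, p(32)=8349, p(33)=10143, p(34)=12310, p(35)=14883, p(36)=17977, p(37)=21637, p(38)=26015, p(39)=31185, p(40)=37338, p(41)=44583, p(42)=53174, p(43)=63261, p(44)=75175, p(45)=89134, p(46)=105558, p(47)=124754, p(48)=147273, p(49)=173525.
Final step: p(50) = p(49) + p(48) - p(45) - p(43) + p(38) + p(35) - p(28) - p(24) + p(15) + p(10)
= 173525 + 147273 - 89134 - 63261 + 26015 + 14883 - 3718 - 1575 + 176 + 42
= 204226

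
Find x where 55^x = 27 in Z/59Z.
46

Baby-step giant-step with step n = ⌈√59⌉ = 8.
Baby steps 55^j mod 59 (j:value) for j=0..7: 0:1, 1:55, 2:16, 3:54, 4:20, 5:38, 6:25, 7:18.
Giant-step multiplier: 55^(-8) ≡ 55^(58-8) = 55^50 ≡ 9 (mod 59).
Giant steps γ_i = 27·9^i mod 59: γ_0=27, γ_1=7, γ_2=4, γ_3=36, γ_4=29, γ_5=25 (in table at j=6).
x = i·n + j = 5·8 + 6 = 46.
Check: 55^46 ≡ 27 (mod 59).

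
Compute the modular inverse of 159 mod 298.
15

gcd(159, 298) = 1, so the inverse exists.
Extended Euclidean algorithm on (298, 159):
298 = 1 × 159 + 139  ⟹  139 = (1)·298 + (-1)·159
159 = 1 × 139 + 20  ⟹  20 = (-1)·298 + (2)·159
139 = 6 × 20 + 19  ⟹  19 = (7)·298 + (-13)·159
20 = 1 × 19 + 1  ⟹  1 = (-8)·298 + (15)·159
So (15)·159 ≡ 1 (mod 298), i.e. 159^(-1) ≡ 15 (mod 298).
Check: 159 × 15 = 2385 ≡ 1 (mod 298)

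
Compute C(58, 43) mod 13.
8

Using Lucas' theorem:
Write n=58 and k=43 in base 13:
n in base 13: [4, 6]
k in base 13: [3, 4]
C(58,43) mod 13 = ∏ C(n_i, k_i) mod 13
Digit binomials (mod 13): C(4,3) = 4; C(6,4) = 15 ≡ 2
Product: 4 × 2 = 8 ≡ 8 (mod 13)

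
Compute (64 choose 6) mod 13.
1

Using Lucas' theorem:
Write n=64 and k=6 in base 13:
n in base 13: [4, 12]
k in base 13: [0, 6]
C(64,6) mod 13 = ∏ C(n_i, k_i) mod 13
Digit binomials (mod 13): C(4,0) = 1; C(12,6) = 924 ≡ 1
Product: 1 × 1 = 1 ≡ 1 (mod 13)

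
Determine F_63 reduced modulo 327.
184

Matrix identity: Q^n = [[F_(n+1), F_n], [F_n, F_(n-1)]] with Q = [[1,1],[1,0]].
n = 63 = 111111₂. Square-and-multiply, entries mod 327:
Q^1 = [[1,1],[1,0]]
Q^3 = (Q^1)²·Q = [[3,2],[2,1]]
Q^7 = (Q^3)²·Q = [[21,13],[13,8]]
Q^15 = (Q^7)²·Q = [[6,283],[283,50]]
Q^31 = (Q^15)²·Q = [[162,10],[10,152]]
Q^63 = (Q^31)²·Q = [[54,184],[184,197]]
F_63 mod 327 = Q^63[0][1] = 184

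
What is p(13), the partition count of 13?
101

p(n) counts ways to write n as a sum of positive integers (order ignored).
Euler's pentagonal recurrence: p(k) = p(k-1) + p(k-2) - p(k-5) - p(k-7) + p(k-12) + p(k-15) - ... (offsets j(3j∓1)/2, signs ++--, p(0)=1, p(<0)=0).
DP table for k = 0..12: p(0)=1, p(1)=1, p(2)=2, p(3)=3, p(4)=5, p(5)=7, p(6)=11, p(7)=15, p(8)=22, p(9)=30, p(10)=42, p(11)=56, p(12)=77.
Final step: p(13) = p(12) + p(11) - p(8) - p(6) + p(1)
= 77 + 56 - 22 - 11 + 1
= 101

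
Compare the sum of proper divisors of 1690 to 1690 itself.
deficient

Proper divisors of 1690: sum = 1 + 2 + 5 + 10 + 13 + 26 + 65 + 130 + 169 + 338 + 845 = 1604
Since 1604 < 1690, 1690 is deficient.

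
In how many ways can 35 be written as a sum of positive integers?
14883

p(n) counts ways to write n as a sum of positive integers (order ignored).
Euler's pentagonal recurrence: p(k) = p(k-1) + p(k-2) - p(k-5) - p(k-7) + p(k-12) + p(k-15) - ... (offsets j(3j∓1)/2, signs ++--, p(0)=1, p(<0)=0).
DP table for k = 0..34: p(0)=1, p(1)=1, p(2)=2, p(3)=3, p(4)=5, p(5)=7, p(6)=11, p(7)=15, p(8)=22, p(9)=30, p(10)=42, p(11)=56, p(12)=77, p(13)=101, p(14)=135, p(15)=176, p(16)=231, p(17)=297, p(18)=385, p(19)=490, p(20)=627, p(21)=792, p(22)=1002, p(23)=1255, p(24)=1575, p(25)=1958, p(26)=2436, p(27)=3010, p(28)=3718, p(29)=4565, p(30)=5604, p(31)=6842, p(32)=8349, p(33)=10143, p(34)=12310.
Final step: p(35) = p(34) + p(33) - p(30) - p(28) + p(23) + p(20) - p(13) - p(9) + p(0)
= 12310 + 10143 - 5604 - 3718 + 1255 + 627 - 101 - 30 + 1
= 14883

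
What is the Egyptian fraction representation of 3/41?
1/14 + 1/574

Greedy algorithm:
3/41: ceiling(41/3) = 14, use 1/14
1/574: ceiling(574/1) = 574, use 1/574
Result: 3/41 = 1/14 + 1/574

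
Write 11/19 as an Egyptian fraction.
1/2 + 1/13 + 1/494

Greedy algorithm:
11/19: ceiling(19/11) = 2, use 1/2
3/38: ceiling(38/3) = 13, use 1/13
1/494: ceiling(494/1) = 494, use 1/494
Result: 11/19 = 1/2 + 1/13 + 1/494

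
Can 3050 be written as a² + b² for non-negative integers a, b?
5² + 55² (a=5, b=55)

Factorization: 3050 = 2 × 5^2 × 61
By Fermat: n is sum of two squares iff every prime p ≡ 3 (mod 4) appears to even power.
All primes ≡ 3 (mod 4) appear to even power.
Search a = 0, 1, 2, … for 3050 - a² a perfect square: first hit at a = 5: 3050 - 25 = 3025 = 55².
3050 = 5² + 55² = 25 + 3025 ✓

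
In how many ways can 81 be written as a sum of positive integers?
18004327

p(n) counts ways to write n as a sum of positive integers (order ignored).
Euler's pentagonal recurrence: p(k) = p(k-1) + p(k-2) - p(k-5) - p(k-7) + p(k-12) + p(k-15) - ... (offsets j(3j∓1)/2, signs ++--, p(0)=1, p(<0)=0).
DP table for k = 0..80: p(0)=1, p(1)=1, p(2)=2, p(3)=3, p(4)=5, p(5)=7, p(6)=11, p(7)=15, p(8)=22, p(9)=30, p(10)=42, p(11)=56, p(12)=77, p(13)=101, p(14)=135, p(15)=176, p(16)=231, p(17)=297, p(18)=385, p(19)=490, p(20)=627, p(21)=792, p(22)=1002, p(23)=1255, p(24)=1575, p(25)=1958, p(26)=2436, p(27)=3010, p(28)=3718, p(29)=4565, p(30)=5604, p(31)=6842, p(32)=8349, p(33)=10143, p(34)=12310, p(35)=14883, p(36)=17977, p(37)=21637, p(38)=26015, p(39)=31185, p(40)=37338, p(41)=44583, p(42)=53174, p(43)=63261, p(44)=75175, p(45)=89134, p(46)=105558, p(47)=124754, p(48)=147273, p(49)=173525, p(50)=204226, p(51)=239943, p(52)=281589, p(53)=329931, p(54)=386155, p(55)=451276, p(56)=526823, p(57)=614154, p(58)=715220, p(59)=831820, p(60)=966467, p(61)=1121505, p(62)=1300156, p(63)=1505499, p(64)=1741630, p(65)=2012558, p(66)=2323520, p(67)=2679689, p(68)=3087735, p(69)=3554345, p(70)=4087968, p(71)=4697205, p(72)=5392783, p(73)=6185689, p(74)=7089500, p(75)=8118264, p(76)=9289091, p(77)=10619863, p(78)=12132164, p(79)=13848650, p(80)=15796476.
Final step: p(81) = p(80) + p(79) - p(76) - p(74) + p(69) + p(66) - p(59) - p(55) + p(46) + p(41) - p(30) - p(24) + p(11) + p(4)
= 15796476 + 13848650 - 9289091 - 7089500 + 3554345 + 2323520 - 831820 - 451276 + 105558 + 44583 - 5604 - 1575 + 56 + 5
= 18004327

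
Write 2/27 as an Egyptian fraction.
1/14 + 1/378

Greedy algorithm:
2/27: ceiling(27/2) = 14, use 1/14
1/378: ceiling(378/1) = 378, use 1/378
Result: 2/27 = 1/14 + 1/378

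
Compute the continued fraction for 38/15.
[2; 1, 1, 7]

Euclidean algorithm steps:
38 = 2 × 15 + 8
15 = 1 × 8 + 7
8 = 1 × 7 + 1
7 = 7 × 1 + 0
Continued fraction: [2; 1, 1, 7]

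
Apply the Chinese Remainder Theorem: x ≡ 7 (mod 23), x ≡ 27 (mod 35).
237

Using Chinese Remainder Theorem:
M = 23 × 35 = 805
M1 = 35, M2 = 23
y1 = 35^(-1) mod 23 = 2
y2 = 23^(-1) mod 35 = 32
x = (7×35×2 + 27×23×32) mod 805 = 237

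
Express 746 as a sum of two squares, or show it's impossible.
11² + 25² (a=11, b=25)

Factorization: 746 = 2 × 373
By Fermat: n is sum of two squares iff every prime p ≡ 3 (mod 4) appears to even power.
All primes ≡ 3 (mod 4) appear to even power.
Search a = 0, 1, 2, … for 746 - a² a perfect square: first hit at a = 11: 746 - 121 = 625 = 25².
746 = 11² + 25² = 121 + 625 ✓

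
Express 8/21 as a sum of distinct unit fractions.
1/3 + 1/21

Greedy algorithm:
8/21: ceiling(21/8) = 3, use 1/3
1/21: ceiling(21/1) = 21, use 1/21
Result: 8/21 = 1/3 + 1/21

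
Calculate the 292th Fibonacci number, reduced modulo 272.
3

Matrix identity: Q^n = [[F_(n+1), F_n], [F_n, F_(n-1)]] with Q = [[1,1],[1,0]].
n = 292 = 100100100₂. Square-and-multiply, entries mod 272:
Q^1 = [[1,1],[1,0]]
Q^2 = (Q^1)² = [[2,1],[1,1]]
Q^4 = (Q^2)² = [[5,3],[3,2]]
Q^9 = (Q^4)²·Q = [[55,34],[34,21]]
Q^18 = (Q^9)² = [[101,136],[136,237]]
Q^36 = (Q^18)² = [[137,0],[0,137]]
Q^73 = (Q^36)²·Q = [[1,1],[1,0]]
Q^146 = (Q^73)² = [[2,1],[1,1]]
Q^292 = (Q^146)² = [[5,3],[3,2]]
F_292 mod 272 = Q^292[0][1] = 3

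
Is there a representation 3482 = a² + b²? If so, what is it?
1² + 59² (a=1, b=59)

Factorization: 3482 = 2 × 1741
By Fermat: n is sum of two squares iff every prime p ≡ 3 (mod 4) appears to even power.
All primes ≡ 3 (mod 4) appear to even power.
Search a = 0, 1, 2, … for 3482 - a² a perfect square: first hit at a = 1: 3482 - 1 = 3481 = 59².
3482 = 1² + 59² = 1 + 3481 ✓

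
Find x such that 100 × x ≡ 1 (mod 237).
64

gcd(100, 237) = 1, so the inverse exists.
Extended Euclidean algorithm on (237, 100):
237 = 2 × 100 + 37  ⟹  37 = (1)·237 + (-2)·100
100 = 2 × 37 + 26  ⟹  26 = (-2)·237 + (5)·100
37 = 1 × 26 + 11  ⟹  11 = (3)·237 + (-7)·100
26 = 2 × 11 + 4  ⟹  4 = (-8)·237 + (19)·100
11 = 2 × 4 + 3  ⟹  3 = (19)·237 + (-45)·100
4 = 1 × 3 + 1  ⟹  1 = (-27)·237 + (64)·100
So (64)·100 ≡ 1 (mod 237), i.e. 100^(-1) ≡ 64 (mod 237).
Check: 100 × 64 = 6400 ≡ 1 (mod 237)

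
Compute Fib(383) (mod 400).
97

Matrix identity: Q^n = [[F_(n+1), F_n], [F_n, F_(n-1)]] with Q = [[1,1],[1,0]].
n = 383 = 101111111₂. Square-and-multiply, entries mod 400:
Q^1 = [[1,1],[1,0]]
Q^2 = (Q^1)² = [[2,1],[1,1]]
Q^5 = (Q^2)²·Q = [[8,5],[5,3]]
Q^11 = (Q^5)²·Q = [[144,89],[89,55]]
Q^23 = (Q^11)²·Q = [[368,257],[257,111]]
Q^47 = (Q^23)²·Q = [[176,273],[273,303]]
Q^95 = (Q^47)²·Q = [[272,305],[305,367]]
Q^191 = (Q^95)²·Q = [[304,209],[209,95]]
Q^383 = (Q^191)²·Q = [[288,97],[97,191]]
F_383 mod 400 = Q^383[0][1] = 97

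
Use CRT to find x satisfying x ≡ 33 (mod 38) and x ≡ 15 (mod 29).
1059

Using Chinese Remainder Theorem:
M = 38 × 29 = 1102
M1 = 29, M2 = 38
y1 = 29^(-1) mod 38 = 21
y2 = 38^(-1) mod 29 = 13
x = (33×29×21 + 15×38×13) mod 1102 = 1059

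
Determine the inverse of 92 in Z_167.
118

gcd(92, 167) = 1, so the inverse exists.
Extended Euclidean algorithm on (167, 92):
167 = 1 × 92 + 75  ⟹  75 = (1)·167 + (-1)·92
92 = 1 × 75 + 17  ⟹  17 = (-1)·167 + (2)·92
75 = 4 × 17 + 7  ⟹  7 = (5)·167 + (-9)·92
17 = 2 × 7 + 3  ⟹  3 = (-11)·167 + (20)·92
7 = 2 × 3 + 1  ⟹  1 = (27)·167 + (-49)·92
So (-49)·92 ≡ 1 (mod 167), i.e. 92^(-1) ≡ -49 ≡ 118 (mod 167).
Check: 92 × 118 = 10856 ≡ 1 (mod 167)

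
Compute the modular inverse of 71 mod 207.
35

gcd(71, 207) = 1, so the inverse exists.
Extended Euclidean algorithm on (207, 71):
207 = 2 × 71 + 65  ⟹  65 = (1)·207 + (-2)·71
71 = 1 × 65 + 6  ⟹  6 = (-1)·207 + (3)·71
65 = 10 × 6 + 5  ⟹  5 = (11)·207 + (-32)·71
6 = 1 × 5 + 1  ⟹  1 = (-12)·207 + (35)·71
So (35)·71 ≡ 1 (mod 207), i.e. 71^(-1) ≡ 35 (mod 207).
Check: 71 × 35 = 2485 ≡ 1 (mod 207)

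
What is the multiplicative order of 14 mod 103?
17

103 is prime, so ord(14) divides φ(103) = 102.
Divisors of 102: 1, 2, 3, 6, 17, 34, 51, 102.
Repeated squaring: 14^1 ≡ 14, 14^2 ≡ 93, 14^4 ≡ 100, 14^8 ≡ 9, 14^16 ≡ 81, 14^32 ≡ 72, 14^64 ≡ 34 (mod 103).
Test 14^d mod 103 for each divisor d in increasing order:
14^1 ≡ 14
14^2 ≡ 93
14^3 = 14^2·14^1 ≡ 66
14^6 = 14^4·14^2 ≡ 30
14^17 = 14^16·14^1 ≡ 1  ← first divisor giving 1
The order is 17.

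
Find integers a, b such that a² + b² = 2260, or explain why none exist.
12² + 46² (a=12, b=46)

Factorization: 2260 = 2^2 × 5 × 113
By Fermat: n is sum of two squares iff every prime p ≡ 3 (mod 4) appears to even power.
All primes ≡ 3 (mod 4) appear to even power.
Search a = 0, 1, 2, … for 2260 - a² a perfect square: first hit at a = 12: 2260 - 144 = 2116 = 46².
2260 = 12² + 46² = 144 + 2116 ✓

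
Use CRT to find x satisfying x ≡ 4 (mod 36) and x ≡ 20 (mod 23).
112

Using Chinese Remainder Theorem:
M = 36 × 23 = 828
M1 = 23, M2 = 36
y1 = 23^(-1) mod 36 = 11
y2 = 36^(-1) mod 23 = 16
x = (4×23×11 + 20×36×16) mod 828 = 112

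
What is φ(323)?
288

323 = 17 × 19
φ(n) = n × ∏(1 - 1/p) for each prime p dividing n
φ(323) = 323 × (1 - 1/17) × (1 - 1/19) = 288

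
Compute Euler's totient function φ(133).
108

133 = 7 × 19
φ(n) = n × ∏(1 - 1/p) for each prime p dividing n
φ(133) = 133 × (1 - 1/7) × (1 - 1/19) = 108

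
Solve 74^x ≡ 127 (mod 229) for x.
31

Baby-step giant-step with step n = ⌈√229⌉ = 16.
Baby steps 74^j mod 229 (j:value) for j=0..15: 0:1, 1:74, 2:209, 3:123, 4:171, 5:59, 6:15, 7:194, 8:158, 9:13, 10:46, 11:198, 12:225, 13:162, 14:80, 15:195.
Giant-step multiplier: 74^(-16) ≡ 74^(228-16) = 74^212 ≡ 153 (mod 229).
Giant steps γ_i = 127·153^i mod 229: γ_0=127, γ_1=195 (in table at j=15).
x = i·n + j = 1·16 + 15 = 31.
Check: 74^31 ≡ 127 (mod 229).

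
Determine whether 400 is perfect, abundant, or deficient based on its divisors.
abundant

Proper divisors of 400: sum = 1 + 2 + 4 + 5 + 8 + 10 + 16 + 20 + 25 + 40 + 50 + 80 + 100 + 200 = 561
Since 561 > 400, 400 is abundant.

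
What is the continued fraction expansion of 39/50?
[0; 1, 3, 1, 1, 5]

Euclidean algorithm steps:
39 = 0 × 50 + 39
50 = 1 × 39 + 11
39 = 3 × 11 + 6
11 = 1 × 6 + 5
6 = 1 × 5 + 1
5 = 5 × 1 + 0
Continued fraction: [0; 1, 3, 1, 1, 5]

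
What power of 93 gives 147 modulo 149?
49

Baby-step giant-step with step n = ⌈√149⌉ = 13.
Baby steps 93^j mod 149 (j:value) for j=0..12: 0:1, 1:93, 2:7, 3:55, 4:49, 5:87, 6:45, 7:13, 8:17, 9:91, 10:119, 11:41, 12:88.
Giant-step multiplier: 93^(-13) ≡ 93^(148-13) = 93^135 ≡ 27 (mod 149).
Giant steps γ_i = 147·27^i mod 149: γ_0=147, γ_1=95, γ_2=32, γ_3=119 (in table at j=10).
x = i·n + j = 3·13 + 10 = 49.
Check: 93^49 ≡ 147 (mod 149).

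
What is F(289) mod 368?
1

Matrix identity: Q^n = [[F_(n+1), F_n], [F_n, F_(n-1)]] with Q = [[1,1],[1,0]].
n = 289 = 100100001₂. Square-and-multiply, entries mod 368:
Q^1 = [[1,1],[1,0]]
Q^2 = (Q^1)² = [[2,1],[1,1]]
Q^4 = (Q^2)² = [[5,3],[3,2]]
Q^9 = (Q^4)²·Q = [[55,34],[34,21]]
Q^18 = (Q^9)² = [[133,8],[8,125]]
Q^36 = (Q^18)² = [[89,224],[224,233]]
Q^72 = (Q^36)² = [[321,0],[0,321]]
Q^144 = (Q^72)² = [[1,0],[0,1]]
Q^289 = (Q^144)²·Q = [[1,1],[1,0]]
F_289 mod 368 = Q^289[0][1] = 1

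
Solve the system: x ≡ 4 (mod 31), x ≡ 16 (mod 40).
376

Using Chinese Remainder Theorem:
M = 31 × 40 = 1240
M1 = 40, M2 = 31
y1 = 40^(-1) mod 31 = 7
y2 = 31^(-1) mod 40 = 31
x = (4×40×7 + 16×31×31) mod 1240 = 376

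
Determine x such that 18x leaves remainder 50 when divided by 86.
x ≡ 41 (mod 43)

gcd(18, 86) = 2, which divides 50, so solutions exist.
Divide through by 2: 9x ≡ 25 (mod 43).
Find 9^(-1) mod 43 by the extended Euclidean algorithm:
43 = 4 × 9 + 7  ⟹  7 = (1)·43 + (-4)·9
9 = 1 × 7 + 2  ⟹  2 = (-1)·43 + (5)·9
7 = 3 × 2 + 1  ⟹  1 = (4)·43 + (-19)·9
So (-19)·9 ≡ 1 (mod 43), i.e. 9^(-1) ≡ -19 ≡ 24 (mod 43).
x ≡ 24 × 25 = 600 ≡ 41 (mod 43).
Check: 18 × 41 = 738 ≡ 50 (mod 86).
x ≡ 41 (mod 43), giving 2 solutions mod 86.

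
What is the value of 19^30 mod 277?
218

Repeated squaring. Binary of 30 = 11110.
19^1 ≡ 19 (mod 277); 19^2 ≡ 84 (mod 277); 19^4 ≡ 131 (mod 277); 19^8 ≡ 264 (mod 277); 19^16 ≡ 169 (mod 277)
19^30 = 19^2 × 19^4 × 19^8 × 19^16 ≡ 218 (mod 277)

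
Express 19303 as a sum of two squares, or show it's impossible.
Not possible

Factorization: 19303 = 97 × 199
By Fermat: n is sum of two squares iff every prime p ≡ 3 (mod 4) appears to even power.
Prime(s) ≡ 3 (mod 4) with odd exponent: [(199, 1)]
Therefore 19303 cannot be expressed as a² + b².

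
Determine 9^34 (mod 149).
28

Repeated squaring. Binary of 34 = 100010.
9^1 ≡ 9 (mod 149); 9^2 ≡ 81 (mod 149); 9^4 ≡ 5 (mod 149); 9^8 ≡ 25 (mod 149); 9^16 ≡ 29 (mod 149); 9^32 ≡ 96 (mod 149)
9^34 = 9^2 × 9^32 ≡ 28 (mod 149)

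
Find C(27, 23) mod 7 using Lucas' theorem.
1

Using Lucas' theorem:
Write n=27 and k=23 in base 7:
n in base 7: [3, 6]
k in base 7: [3, 2]
C(27,23) mod 7 = ∏ C(n_i, k_i) mod 7
Digit binomials (mod 7): C(3,3) = 1; C(6,2) = 15 ≡ 1
Product: 1 × 1 = 1 ≡ 1 (mod 7)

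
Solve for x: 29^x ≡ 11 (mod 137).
94

Baby-step giant-step with step n = ⌈√137⌉ = 12.
Baby steps 29^j mod 137 (j:value) for j=0..11: 0:1, 1:29, 2:19, 3:3, 4:87, 5:57, 6:9, 7:124, 8:34, 9:27, 10:98, 11:102.
Giant-step multiplier: 29^(-12) ≡ 29^(136-12) = 29^124 ≡ 22 (mod 137).
Giant steps γ_i = 11·22^i mod 137: γ_0=11, γ_1=105, γ_2=118, γ_3=130, γ_4=120, γ_5=37, γ_6=129, γ_7=98 (in table at j=10).
x = i·n + j = 7·12 + 10 = 94.
Check: 29^94 ≡ 11 (mod 137).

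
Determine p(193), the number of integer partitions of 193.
2168627105469

p(n) counts ways to write n as a sum of positive integers (order ignored).
Euler's pentagonal recurrence: p(k) = p(k-1) + p(k-2) - p(k-5) - p(k-7) + p(k-12) + p(k-15) - ... (offsets j(3j∓1)/2, signs ++--, p(0)=1, p(<0)=0).
DP table for k = 0..192: p(0)=1, p(1)=1, p(2)=2, p(3)=3, p(4)=5, p(5)=7, p(6)=11, p(7)=15, p(8)=22, p(9)=30, p(10)=42, p(11)=56, p(12)=77, p(13)=101, p(14)=135, p(15)=176, p(16)=231, p(17)=297, p(18)=385, p(19)=490, p(20)=627, p(21)=792, p(22)=1002, p(23)=1255, p(24)=1575, p(25)=1958, p(26)=2436, p(27)=3010, p(28)=3718, p(29)=4565, p(30)=5604, p(31)=6842, p(32)=8349, p(33)=10143, p(34)=12310, p(35)=14883, p(36)=17977, p(37)=21637, p(38)=26015, p(39)=31185, p(40)=37338, p(41)=44583, p(42)=53174, p(43)=63261, p(44)=75175, p(45)=89134, p(46)=105558, p(47)=124754, p(48)=147273, p(49)=173525, p(50)=204226, p(51)=239943, p(52)=281589, p(53)=329931, p(54)=386155, p(55)=451276, p(56)=526823, p(57)=614154, p(58)=715220, p(59)=831820, p(60)=966467, p(61)=1121505, p(62)=1300156, p(63)=1505499, p(64)=1741630, p(65)=2012558, p(66)=2323520, p(67)=2679689, p(68)=3087735, p(69)=3554345, p(70)=4087968, p(71)=4697205, p(72)=5392783, p(73)=6185689, p(74)=7089500, p(75)=8118264, p(76)=9289091, p(77)=10619863, p(78)=12132164, p(79)=13848650, p(80)=15796476, p(81)=18004327, p(82)=20506255, p(83)=23338469, p(84)=26543660, p(85)=30167357, p(86)=34262962, p(87)=38887673, p(88)=44108109, p(89)=49995925, p(90)=56634173, p(91)=64112359, p(92)=72533807, p(93)=82010177, p(94)=92669720, p(95)=104651419, p(96)=118114304, p(97)=133230930, p(98)=150198136, p(99)=169229875, p(100)=190569292, p(101)=214481126, p(102)=241265379, p(103)=271248950, p(104)=304801365, p(105)=342325709, p(106)=384276336, p(107)=431149389, p(108)=483502844, p(109)=541946240, p(110)=607163746, p(111)=679903203, p(112)=761002156, p(113)=851376628, p(114)=952050665, p(115)=1064144451, p(116)=1188908248, p(117)=1327710076, p(118)=1482074143, p(119)=1653668665, p(120)=1844349560, p(121)=2056148051, p(122)=2291320912, p(123)=2552338241, p(124)=2841940500, p(125)=3163127352, p(126)=3519222692, p(127)=3913864295, p(128)=4351078600, p(129)=4835271870, p(130)=5371315400, p(131)=5964539504, p(132)=6620830889, p(133)=7346629512, p(134)=8149040695, p(135)=9035836076, p(136)=10015581680, p(137)=11097645016, p(138)=12292341831, p(139)=13610949895, p(140)=15065878135, p(141)=16670689208, p(142)=18440293320, p(143)=20390982757, p(144)=22540654445, p(145)=24908858009, p(146)=27517052599, p(147)=30388671978, p(148)=33549419497, p(149)=37027355200, p(150)=40853235313, p(151)=45060624582, p(152)=49686288421, p(153)=54770336324, p(154)=60356673280, p(155)=66493182097, p(156)=73232243759, p(157)=80630964769, p(158)=88751778802, p(159)=97662728555, p(160)=107438159466, p(161)=118159068427, p(162)=129913904637, p(163)=142798995930, p(164)=156919475295, p(165)=172389800255, p(166)=189334822579, p(167)=207890420102, p(168)=228204732751, p(169)=250438925115, p(170)=274768617130, p(171)=301384802048, p(172)=330495499613, p(173)=362326859895, p(174)=397125074750, p(175)=435157697830, p(176)=476715857290, p(177)=522115831195, p(178)=571701605655, p(179)=625846753120, p(180)=684957390936, p(181)=749474411781, p(182)=819876908323, p(183)=896684817527, p(184)=980462880430, p(185)=1071823774337, p(186)=1171432692373, p(187)=1280011042268, p(188)=1398341745571, p(189)=1527273599625, p(190)=1667727404093, p(191)=1820701100652, p(192)=1987276856363.
Final step: p(193) = p(192) + p(191) - p(188) - p(186) + p(181) + p(178) - p(171) - p(167) + p(158) + p(153) - p(142) - p(136) + p(123) + p(116) - p(101) - p(93) + p(76) + p(67) - p(48) - p(38) + p(17) + p(6)
= 1987276856363 + 1820701100652 - 1398341745571 - 1171432692373 + 749474411781 + 571701605655 - 301384802048 - 207890420102 + 88751778802 + 54770336324 - 18440293320 - 10015581680 + 2552338241 + 1188908248 - 214481126 - 82010177 + 9289091 + 2679689 - 147273 - 26015 + 297 + 11
= 2168627105469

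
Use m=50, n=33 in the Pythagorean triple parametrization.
(1411, 3300, 3589)

Euclid's formula: a = m² - n², b = 2mn, c = m² + n²
m = 50, n = 33
a = 50² - 33² = 2500 - 1089 = 1411
b = 2 × 50 × 33 = 3300
c = 50² + 33² = 2500 + 1089 = 3589
Verification: 1411² + 3300² = 1990921 + 10890000 = 12880921 = 3589² ✓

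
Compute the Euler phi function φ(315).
144

315 = 3^2 × 5 × 7
φ(n) = n × ∏(1 - 1/p) for each prime p dividing n
φ(315) = 315 × (1 - 1/3) × (1 - 1/5) × (1 - 1/7) = 144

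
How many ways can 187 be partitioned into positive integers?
1280011042268

p(n) counts ways to write n as a sum of positive integers (order ignored).
Euler's pentagonal recurrence: p(k) = p(k-1) + p(k-2) - p(k-5) - p(k-7) + p(k-12) + p(k-15) - ... (offsets j(3j∓1)/2, signs ++--, p(0)=1, p(<0)=0).
DP table for k = 0..186: p(0)=1, p(1)=1, p(2)=2, p(3)=3, p(4)=5, p(5)=7, p(6)=11, p(7)=15, p(8)=22, p(9)=30, p(10)=42, p(11)=56, p(12)=77, p(13)=101, p(14)=135, p(15)=176, p(16)=231, p(17)=297, p(18)=385, p(19)=490, p(20)=627, p(21)=792, p(22)=1002, p(23)=1255, p(24)=1575, p(25)=1958, p(26)=2436, p(27)=3010, p(28)=3718, p(29)=4565, p(30)=5604, p(31)=6842, p(32)=8349, p(33)=10143, p(34)=12310, p(35)=14883, p(36)=17977, p(37)=21637, p(38)=26015, p(39)=31185, p(40)=37338, p(41)=44583, p(42)=53174, p(43)=63261, p(44)=75175, p(45)=89134, p(46)=105558, p(47)=124754, p(48)=147273, p(49)=173525, p(50)=204226, p(51)=239943, p(52)=281589, p(53)=329931, p(54)=386155, p(55)=451276, p(56)=526823, p(57)=614154, p(58)=715220, p(59)=831820, p(60)=966467, p(61)=1121505, p(62)=1300156, p(63)=1505499, p(64)=1741630, p(65)=2012558, p(66)=2323520, p(67)=2679689, p(68)=3087735, p(69)=3554345, p(70)=4087968, p(71)=4697205, p(72)=5392783, p(73)=6185689, p(74)=7089500, p(75)=8118264, p(76)=9289091, p(77)=10619863, p(78)=12132164, p(79)=13848650, p(80)=15796476, p(81)=18004327, p(82)=20506255, p(83)=23338469, p(84)=26543660, p(85)=30167357, p(86)=34262962, p(87)=38887673, p(88)=44108109, p(89)=49995925, p(90)=56634173, p(91)=64112359, p(92)=72533807, p(93)=82010177, p(94)=92669720, p(95)=104651419, p(96)=118114304, p(97)=133230930, p(98)=150198136, p(99)=169229875, p(100)=190569292, p(101)=214481126, p(102)=241265379, p(103)=271248950, p(104)=304801365, p(105)=342325709, p(106)=384276336, p(107)=431149389, p(108)=483502844, p(109)=541946240, p(110)=607163746, p(111)=679903203, p(112)=761002156, p(113)=851376628, p(114)=952050665, p(115)=1064144451, p(116)=1188908248, p(117)=1327710076, p(118)=1482074143, p(119)=1653668665, p(120)=1844349560, p(121)=2056148051, p(122)=2291320912, p(123)=2552338241, p(124)=2841940500, p(125)=3163127352, p(126)=3519222692, p(127)=3913864295, p(128)=4351078600, p(129)=4835271870, p(130)=5371315400, p(131)=5964539504, p(132)=6620830889, p(133)=7346629512, p(134)=8149040695, p(135)=9035836076, p(136)=10015581680, p(137)=11097645016, p(138)=12292341831, p(139)=13610949895, p(140)=15065878135, p(141)=16670689208, p(142)=18440293320, p(143)=20390982757, p(144)=22540654445, p(145)=24908858009, p(146)=27517052599, p(147)=30388671978, p(148)=33549419497, p(149)=37027355200, p(150)=40853235313, p(151)=45060624582, p(152)=49686288421, p(153)=54770336324, p(154)=60356673280, p(155)=66493182097, p(156)=73232243759, p(157)=80630964769, p(158)=88751778802, p(159)=97662728555, p(160)=107438159466, p(161)=118159068427, p(162)=129913904637, p(163)=142798995930, p(164)=156919475295, p(165)=172389800255, p(166)=189334822579, p(167)=207890420102, p(168)=228204732751, p(169)=250438925115, p(170)=274768617130, p(171)=301384802048, p(172)=330495499613, p(173)=362326859895, p(174)=397125074750, p(175)=435157697830, p(176)=476715857290, p(177)=522115831195, p(178)=571701605655, p(179)=625846753120, p(180)=684957390936, p(181)=749474411781, p(182)=819876908323, p(183)=896684817527, p(184)=980462880430, p(185)=1071823774337, p(186)=1171432692373.
Final step: p(187) = p(186) + p(185) - p(182) - p(180) + p(175) + p(172) - p(165) - p(161) + p(152) + p(147) - p(136) - p(130) + p(117) + p(110) - p(95) - p(87) + p(70) + p(61) - p(42) - p(32) + p(11) + p(0)
= 1171432692373 + 1071823774337 - 819876908323 - 684957390936 + 435157697830 + 330495499613 - 172389800255 - 118159068427 + 49686288421 + 30388671978 - 10015581680 - 5371315400 + 1327710076 + 607163746 - 104651419 - 38887673 + 4087968 + 1121505 - 53174 - 8349 + 56 + 1
= 1280011042268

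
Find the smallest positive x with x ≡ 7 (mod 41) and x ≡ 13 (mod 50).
663

Using Chinese Remainder Theorem:
M = 41 × 50 = 2050
M1 = 50, M2 = 41
y1 = 50^(-1) mod 41 = 32
y2 = 41^(-1) mod 50 = 11
x = (7×50×32 + 13×41×11) mod 2050 = 663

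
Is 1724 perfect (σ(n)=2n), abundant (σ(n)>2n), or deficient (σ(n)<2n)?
deficient

Proper divisors of 1724: sum = 1 + 2 + 4 + 431 + 862 = 1300
Since 1300 < 1724, 1724 is deficient.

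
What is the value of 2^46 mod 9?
7

Repeated squaring. Binary of 46 = 101110.
2^1 ≡ 2 (mod 9); 2^2 ≡ 4 (mod 9); 2^4 ≡ 7 (mod 9); 2^8 ≡ 4 (mod 9); 2^16 ≡ 7 (mod 9); 2^32 ≡ 4 (mod 9)
2^46 = 2^2 × 2^4 × 2^8 × 2^32 ≡ 7 (mod 9)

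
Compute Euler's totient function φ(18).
6

18 = 2 × 3^2
φ(n) = n × ∏(1 - 1/p) for each prime p dividing n
φ(18) = 18 × (1 - 1/2) × (1 - 1/3) = 6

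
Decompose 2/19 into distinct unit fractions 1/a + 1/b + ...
1/10 + 1/190

Greedy algorithm:
2/19: ceiling(19/2) = 10, use 1/10
1/190: ceiling(190/1) = 190, use 1/190
Result: 2/19 = 1/10 + 1/190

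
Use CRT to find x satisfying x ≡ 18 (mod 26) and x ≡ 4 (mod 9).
148

Using Chinese Remainder Theorem:
M = 26 × 9 = 234
M1 = 9, M2 = 26
y1 = 9^(-1) mod 26 = 3
y2 = 26^(-1) mod 9 = 8
x = (18×9×3 + 4×26×8) mod 234 = 148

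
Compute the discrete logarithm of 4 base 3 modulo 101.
58

Baby-step giant-step with step n = ⌈√101⌉ = 11.
Baby steps 3^j mod 101 (j:value) for j=0..10: 0:1, 1:3, 2:9, 3:27, 4:81, 5:41, 6:22, 7:66, 8:97, 9:89, 10:65.
Giant-step multiplier: 3^(-11) ≡ 3^(100-11) = 3^89 ≡ 72 (mod 101).
Giant steps γ_i = 4·72^i mod 101: γ_0=4, γ_1=86, γ_2=31, γ_3=10, γ_4=13, γ_5=27 (in table at j=3).
x = i·n + j = 5·11 + 3 = 58.
Check: 3^58 ≡ 4 (mod 101).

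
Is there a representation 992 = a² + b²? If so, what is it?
Not possible

Factorization: 992 = 2^5 × 31
By Fermat: n is sum of two squares iff every prime p ≡ 3 (mod 4) appears to even power.
Prime(s) ≡ 3 (mod 4) with odd exponent: [(31, 1)]
Therefore 992 cannot be expressed as a² + b².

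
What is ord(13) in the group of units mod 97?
96

97 is prime, so ord(13) divides φ(97) = 96.
Divisors of 96: 1, 2, 3, 4, 6, 8, 12, 16, 24, 32, 48, 96.
Repeated squaring: 13^1 ≡ 13, 13^2 ≡ 72, 13^4 ≡ 43, 13^8 ≡ 6, 13^16 ≡ 36, 13^32 ≡ 35, 13^64 ≡ 61 (mod 97).
Test 13^d mod 97 for each divisor d in increasing order:
13^1 ≡ 13
13^2 ≡ 72
13^3 = 13^2·13^1 ≡ 63
13^4 ≡ 43
13^6 = 13^4·13^2 ≡ 89
13^8 ≡ 6
13^12 = 13^8·13^4 ≡ 64
13^16 ≡ 36
13^24 = 13^16·13^8 ≡ 22
13^32 ≡ 35
13^48 = 13^32·13^16 ≡ 96
13^96 = 13^64·13^32 ≡ 1  ← first divisor giving 1
The order is 96.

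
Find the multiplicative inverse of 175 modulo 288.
79

gcd(175, 288) = 1, so the inverse exists.
Extended Euclidean algorithm on (288, 175):
288 = 1 × 175 + 113  ⟹  113 = (1)·288 + (-1)·175
175 = 1 × 113 + 62  ⟹  62 = (-1)·288 + (2)·175
113 = 1 × 62 + 51  ⟹  51 = (2)·288 + (-3)·175
62 = 1 × 51 + 11  ⟹  11 = (-3)·288 + (5)·175
51 = 4 × 11 + 7  ⟹  7 = (14)·288 + (-23)·175
11 = 1 × 7 + 4  ⟹  4 = (-17)·288 + (28)·175
7 = 1 × 4 + 3  ⟹  3 = (31)·288 + (-51)·175
4 = 1 × 3 + 1  ⟹  1 = (-48)·288 + (79)·175
So (79)·175 ≡ 1 (mod 288), i.e. 175^(-1) ≡ 79 (mod 288).
Check: 175 × 79 = 13825 ≡ 1 (mod 288)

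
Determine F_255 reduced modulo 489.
448

Matrix identity: Q^n = [[F_(n+1), F_n], [F_n, F_(n-1)]] with Q = [[1,1],[1,0]].
n = 255 = 11111111₂. Square-and-multiply, entries mod 489:
Q^1 = [[1,1],[1,0]]
Q^3 = (Q^1)²·Q = [[3,2],[2,1]]
Q^7 = (Q^3)²·Q = [[21,13],[13,8]]
Q^15 = (Q^7)²·Q = [[9,121],[121,377]]
Q^31 = (Q^15)²·Q = [[303,52],[52,251]]
Q^63 = (Q^31)²·Q = [[93,136],[136,446]]
Q^127 = (Q^63)²·Q = [[204,250],[250,443]]
Q^255 = (Q^127)²·Q = [[339,448],[448,380]]
F_255 mod 489 = Q^255[0][1] = 448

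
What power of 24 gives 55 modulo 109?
69

Baby-step giant-step with step n = ⌈√109⌉ = 11.
Baby steps 24^j mod 109 (j:value) for j=0..10: 0:1, 1:24, 2:31, 3:90, 4:89, 5:65, 6:34, 7:53, 8:73, 9:8, 10:83.
Giant-step multiplier: 24^(-11) ≡ 24^(108-11) = 24^97 ≡ 40 (mod 109).
Giant steps γ_i = 55·40^i mod 109: γ_0=55, γ_1=20, γ_2=37, γ_3=63, γ_4=13, γ_5=84, γ_6=90 (in table at j=3).
x = i·n + j = 6·11 + 3 = 69.
Check: 24^69 ≡ 55 (mod 109).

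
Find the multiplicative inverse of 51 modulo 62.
45

gcd(51, 62) = 1, so the inverse exists.
Extended Euclidean algorithm on (62, 51):
62 = 1 × 51 + 11  ⟹  11 = (1)·62 + (-1)·51
51 = 4 × 11 + 7  ⟹  7 = (-4)·62 + (5)·51
11 = 1 × 7 + 4  ⟹  4 = (5)·62 + (-6)·51
7 = 1 × 4 + 3  ⟹  3 = (-9)·62 + (11)·51
4 = 1 × 3 + 1  ⟹  1 = (14)·62 + (-17)·51
So (-17)·51 ≡ 1 (mod 62), i.e. 51^(-1) ≡ -17 ≡ 45 (mod 62).
Check: 51 × 45 = 2295 ≡ 1 (mod 62)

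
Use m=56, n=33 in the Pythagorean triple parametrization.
(2047, 3696, 4225)

Euclid's formula: a = m² - n², b = 2mn, c = m² + n²
m = 56, n = 33
a = 56² - 33² = 3136 - 1089 = 2047
b = 2 × 56 × 33 = 3696
c = 56² + 33² = 3136 + 1089 = 4225
Verification: 2047² + 3696² = 4190209 + 13660416 = 17850625 = 4225² ✓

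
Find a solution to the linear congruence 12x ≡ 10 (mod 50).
x ≡ 5 (mod 25)

gcd(12, 50) = 2, which divides 10, so solutions exist.
Divide through by 2: 6x ≡ 5 (mod 25).
Find 6^(-1) mod 25 by the extended Euclidean algorithm:
25 = 4 × 6 + 1  ⟹  1 = (1)·25 + (-4)·6
So (-4)·6 ≡ 1 (mod 25), i.e. 6^(-1) ≡ -4 ≡ 21 (mod 25).
x ≡ 21 × 5 = 105 ≡ 5 (mod 25).
Check: 12 × 5 = 60 ≡ 10 (mod 50).
x ≡ 5 (mod 25), giving 2 solutions mod 50.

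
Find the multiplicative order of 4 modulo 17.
4

17 is prime, so ord(4) divides φ(17) = 16.
Divisors of 16: 1, 2, 4, 8, 16.
Repeated squaring: 4^1 ≡ 4, 4^2 ≡ 16, 4^4 ≡ 1, 4^8 ≡ 1, 4^16 ≡ 1 (mod 17).
Test 4^d mod 17 for each divisor d in increasing order:
4^1 ≡ 4
4^2 ≡ 16
4^4 ≡ 1  ← first divisor giving 1
The order is 4.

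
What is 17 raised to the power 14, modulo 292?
149

Repeated squaring. Binary of 14 = 1110.
17^1 ≡ 17 (mod 292); 17^2 ≡ 289 (mod 292); 17^4 ≡ 9 (mod 292); 17^8 ≡ 81 (mod 292)
17^14 = 17^2 × 17^4 × 17^8 ≡ 149 (mod 292)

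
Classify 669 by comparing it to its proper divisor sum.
deficient

Proper divisors of 669: sum = 1 + 3 + 223 = 227
Since 227 < 669, 669 is deficient.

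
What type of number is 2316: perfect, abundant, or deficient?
abundant

Proper divisors of 2316: sum = 1 + 2 + 3 + 4 + 6 + 12 + 193 + 386 + 579 + 772 + 1158 = 3116
Since 3116 > 2316, 2316 is abundant.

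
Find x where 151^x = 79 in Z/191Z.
16

Baby-step giant-step with step n = ⌈√191⌉ = 14.
Baby steps 151^j mod 191 (j:value) for j=0..13: 0:1, 1:151, 2:72, 3:176, 4:27, 5:66, 6:34, 7:168, 8:156, 9:63, 10:154, 11:143, 12:10, 13:173.
Giant-step multiplier: 151^(-14) ≡ 151^(190-14) = 151^176 ≡ 13 (mod 191).
Giant steps γ_i = 79·13^i mod 191: γ_0=79, γ_1=72 (in table at j=2).
x = i·n + j = 1·14 + 2 = 16.
Check: 151^16 ≡ 79 (mod 191).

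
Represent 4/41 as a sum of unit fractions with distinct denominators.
1/11 + 1/151 + 1/34051 + 1/2318907151

Greedy algorithm:
4/41: ceiling(41/4) = 11, use 1/11
3/451: ceiling(451/3) = 151, use 1/151
2/68101: ceiling(68101/2) = 34051, use 1/34051
1/2318907151: ceiling(2318907151/1) = 2318907151, use 1/2318907151
Result: 4/41 = 1/11 + 1/151 + 1/34051 + 1/2318907151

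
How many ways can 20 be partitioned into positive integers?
627

p(n) counts ways to write n as a sum of positive integers (order ignored).
Euler's pentagonal recurrence: p(k) = p(k-1) + p(k-2) - p(k-5) - p(k-7) + p(k-12) + p(k-15) - ... (offsets j(3j∓1)/2, signs ++--, p(0)=1, p(<0)=0).
DP table for k = 0..19: p(0)=1, p(1)=1, p(2)=2, p(3)=3, p(4)=5, p(5)=7, p(6)=11, p(7)=15, p(8)=22, p(9)=30, p(10)=42, p(11)=56, p(12)=77, p(13)=101, p(14)=135, p(15)=176, p(16)=231, p(17)=297, p(18)=385, p(19)=490.
Final step: p(20) = p(19) + p(18) - p(15) - p(13) + p(8) + p(5)
= 490 + 385 - 176 - 101 + 22 + 7
= 627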